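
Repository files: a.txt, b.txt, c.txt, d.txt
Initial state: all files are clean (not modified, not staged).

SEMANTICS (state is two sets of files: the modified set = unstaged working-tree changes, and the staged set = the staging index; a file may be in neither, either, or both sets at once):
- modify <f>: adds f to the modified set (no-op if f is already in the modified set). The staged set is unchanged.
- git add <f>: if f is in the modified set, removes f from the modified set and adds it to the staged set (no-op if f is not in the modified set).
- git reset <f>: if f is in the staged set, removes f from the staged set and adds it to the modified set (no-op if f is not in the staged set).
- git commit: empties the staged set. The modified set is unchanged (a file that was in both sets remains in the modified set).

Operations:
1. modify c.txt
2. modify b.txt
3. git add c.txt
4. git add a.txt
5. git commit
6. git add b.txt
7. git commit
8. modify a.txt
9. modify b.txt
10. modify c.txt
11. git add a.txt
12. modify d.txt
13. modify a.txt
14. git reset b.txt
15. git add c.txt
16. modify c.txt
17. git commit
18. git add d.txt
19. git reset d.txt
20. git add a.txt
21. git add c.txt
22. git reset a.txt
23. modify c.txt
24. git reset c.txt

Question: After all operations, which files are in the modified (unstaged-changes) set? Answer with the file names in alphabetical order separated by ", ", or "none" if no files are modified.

After op 1 (modify c.txt): modified={c.txt} staged={none}
After op 2 (modify b.txt): modified={b.txt, c.txt} staged={none}
After op 3 (git add c.txt): modified={b.txt} staged={c.txt}
After op 4 (git add a.txt): modified={b.txt} staged={c.txt}
After op 5 (git commit): modified={b.txt} staged={none}
After op 6 (git add b.txt): modified={none} staged={b.txt}
After op 7 (git commit): modified={none} staged={none}
After op 8 (modify a.txt): modified={a.txt} staged={none}
After op 9 (modify b.txt): modified={a.txt, b.txt} staged={none}
After op 10 (modify c.txt): modified={a.txt, b.txt, c.txt} staged={none}
After op 11 (git add a.txt): modified={b.txt, c.txt} staged={a.txt}
After op 12 (modify d.txt): modified={b.txt, c.txt, d.txt} staged={a.txt}
After op 13 (modify a.txt): modified={a.txt, b.txt, c.txt, d.txt} staged={a.txt}
After op 14 (git reset b.txt): modified={a.txt, b.txt, c.txt, d.txt} staged={a.txt}
After op 15 (git add c.txt): modified={a.txt, b.txt, d.txt} staged={a.txt, c.txt}
After op 16 (modify c.txt): modified={a.txt, b.txt, c.txt, d.txt} staged={a.txt, c.txt}
After op 17 (git commit): modified={a.txt, b.txt, c.txt, d.txt} staged={none}
After op 18 (git add d.txt): modified={a.txt, b.txt, c.txt} staged={d.txt}
After op 19 (git reset d.txt): modified={a.txt, b.txt, c.txt, d.txt} staged={none}
After op 20 (git add a.txt): modified={b.txt, c.txt, d.txt} staged={a.txt}
After op 21 (git add c.txt): modified={b.txt, d.txt} staged={a.txt, c.txt}
After op 22 (git reset a.txt): modified={a.txt, b.txt, d.txt} staged={c.txt}
After op 23 (modify c.txt): modified={a.txt, b.txt, c.txt, d.txt} staged={c.txt}
After op 24 (git reset c.txt): modified={a.txt, b.txt, c.txt, d.txt} staged={none}

Answer: a.txt, b.txt, c.txt, d.txt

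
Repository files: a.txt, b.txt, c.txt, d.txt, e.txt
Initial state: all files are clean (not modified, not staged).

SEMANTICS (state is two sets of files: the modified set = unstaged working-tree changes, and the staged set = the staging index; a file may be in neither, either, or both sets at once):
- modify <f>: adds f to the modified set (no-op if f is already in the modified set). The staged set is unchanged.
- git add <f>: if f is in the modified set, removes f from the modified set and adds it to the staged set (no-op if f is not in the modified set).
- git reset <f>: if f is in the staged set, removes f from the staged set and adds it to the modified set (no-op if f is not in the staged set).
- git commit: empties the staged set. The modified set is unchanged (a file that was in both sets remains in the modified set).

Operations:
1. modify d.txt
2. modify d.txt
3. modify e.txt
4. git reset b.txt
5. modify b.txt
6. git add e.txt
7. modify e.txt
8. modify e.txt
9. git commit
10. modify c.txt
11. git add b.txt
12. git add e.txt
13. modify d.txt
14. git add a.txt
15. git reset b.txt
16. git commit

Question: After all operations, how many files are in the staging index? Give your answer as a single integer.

After op 1 (modify d.txt): modified={d.txt} staged={none}
After op 2 (modify d.txt): modified={d.txt} staged={none}
After op 3 (modify e.txt): modified={d.txt, e.txt} staged={none}
After op 4 (git reset b.txt): modified={d.txt, e.txt} staged={none}
After op 5 (modify b.txt): modified={b.txt, d.txt, e.txt} staged={none}
After op 6 (git add e.txt): modified={b.txt, d.txt} staged={e.txt}
After op 7 (modify e.txt): modified={b.txt, d.txt, e.txt} staged={e.txt}
After op 8 (modify e.txt): modified={b.txt, d.txt, e.txt} staged={e.txt}
After op 9 (git commit): modified={b.txt, d.txt, e.txt} staged={none}
After op 10 (modify c.txt): modified={b.txt, c.txt, d.txt, e.txt} staged={none}
After op 11 (git add b.txt): modified={c.txt, d.txt, e.txt} staged={b.txt}
After op 12 (git add e.txt): modified={c.txt, d.txt} staged={b.txt, e.txt}
After op 13 (modify d.txt): modified={c.txt, d.txt} staged={b.txt, e.txt}
After op 14 (git add a.txt): modified={c.txt, d.txt} staged={b.txt, e.txt}
After op 15 (git reset b.txt): modified={b.txt, c.txt, d.txt} staged={e.txt}
After op 16 (git commit): modified={b.txt, c.txt, d.txt} staged={none}
Final staged set: {none} -> count=0

Answer: 0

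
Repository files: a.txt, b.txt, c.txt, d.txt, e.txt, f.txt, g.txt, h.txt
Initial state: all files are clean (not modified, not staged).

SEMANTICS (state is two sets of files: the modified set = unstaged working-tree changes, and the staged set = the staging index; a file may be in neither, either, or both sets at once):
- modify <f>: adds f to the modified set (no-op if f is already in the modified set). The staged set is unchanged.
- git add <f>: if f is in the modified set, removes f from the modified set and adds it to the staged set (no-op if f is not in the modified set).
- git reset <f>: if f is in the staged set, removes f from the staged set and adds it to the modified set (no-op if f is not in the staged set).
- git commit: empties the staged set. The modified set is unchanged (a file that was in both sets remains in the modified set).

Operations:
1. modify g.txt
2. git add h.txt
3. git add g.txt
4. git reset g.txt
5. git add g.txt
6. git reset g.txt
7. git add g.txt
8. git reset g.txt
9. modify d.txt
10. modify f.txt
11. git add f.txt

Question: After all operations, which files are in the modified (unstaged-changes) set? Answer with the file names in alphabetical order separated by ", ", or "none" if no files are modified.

After op 1 (modify g.txt): modified={g.txt} staged={none}
After op 2 (git add h.txt): modified={g.txt} staged={none}
After op 3 (git add g.txt): modified={none} staged={g.txt}
After op 4 (git reset g.txt): modified={g.txt} staged={none}
After op 5 (git add g.txt): modified={none} staged={g.txt}
After op 6 (git reset g.txt): modified={g.txt} staged={none}
After op 7 (git add g.txt): modified={none} staged={g.txt}
After op 8 (git reset g.txt): modified={g.txt} staged={none}
After op 9 (modify d.txt): modified={d.txt, g.txt} staged={none}
After op 10 (modify f.txt): modified={d.txt, f.txt, g.txt} staged={none}
After op 11 (git add f.txt): modified={d.txt, g.txt} staged={f.txt}

Answer: d.txt, g.txt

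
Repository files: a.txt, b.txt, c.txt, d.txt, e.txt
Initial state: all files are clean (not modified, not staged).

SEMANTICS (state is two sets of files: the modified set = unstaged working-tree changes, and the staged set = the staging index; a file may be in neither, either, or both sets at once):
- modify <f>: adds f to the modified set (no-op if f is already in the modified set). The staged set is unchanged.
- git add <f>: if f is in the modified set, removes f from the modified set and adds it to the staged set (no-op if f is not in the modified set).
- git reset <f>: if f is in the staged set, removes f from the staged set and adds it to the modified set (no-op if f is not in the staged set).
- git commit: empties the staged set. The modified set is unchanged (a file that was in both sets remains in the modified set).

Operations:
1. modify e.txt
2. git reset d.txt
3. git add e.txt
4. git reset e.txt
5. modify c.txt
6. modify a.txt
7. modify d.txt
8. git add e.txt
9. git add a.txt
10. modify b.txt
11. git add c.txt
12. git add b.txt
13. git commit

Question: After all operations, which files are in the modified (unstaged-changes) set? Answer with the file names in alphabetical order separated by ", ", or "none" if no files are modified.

After op 1 (modify e.txt): modified={e.txt} staged={none}
After op 2 (git reset d.txt): modified={e.txt} staged={none}
After op 3 (git add e.txt): modified={none} staged={e.txt}
After op 4 (git reset e.txt): modified={e.txt} staged={none}
After op 5 (modify c.txt): modified={c.txt, e.txt} staged={none}
After op 6 (modify a.txt): modified={a.txt, c.txt, e.txt} staged={none}
After op 7 (modify d.txt): modified={a.txt, c.txt, d.txt, e.txt} staged={none}
After op 8 (git add e.txt): modified={a.txt, c.txt, d.txt} staged={e.txt}
After op 9 (git add a.txt): modified={c.txt, d.txt} staged={a.txt, e.txt}
After op 10 (modify b.txt): modified={b.txt, c.txt, d.txt} staged={a.txt, e.txt}
After op 11 (git add c.txt): modified={b.txt, d.txt} staged={a.txt, c.txt, e.txt}
After op 12 (git add b.txt): modified={d.txt} staged={a.txt, b.txt, c.txt, e.txt}
After op 13 (git commit): modified={d.txt} staged={none}

Answer: d.txt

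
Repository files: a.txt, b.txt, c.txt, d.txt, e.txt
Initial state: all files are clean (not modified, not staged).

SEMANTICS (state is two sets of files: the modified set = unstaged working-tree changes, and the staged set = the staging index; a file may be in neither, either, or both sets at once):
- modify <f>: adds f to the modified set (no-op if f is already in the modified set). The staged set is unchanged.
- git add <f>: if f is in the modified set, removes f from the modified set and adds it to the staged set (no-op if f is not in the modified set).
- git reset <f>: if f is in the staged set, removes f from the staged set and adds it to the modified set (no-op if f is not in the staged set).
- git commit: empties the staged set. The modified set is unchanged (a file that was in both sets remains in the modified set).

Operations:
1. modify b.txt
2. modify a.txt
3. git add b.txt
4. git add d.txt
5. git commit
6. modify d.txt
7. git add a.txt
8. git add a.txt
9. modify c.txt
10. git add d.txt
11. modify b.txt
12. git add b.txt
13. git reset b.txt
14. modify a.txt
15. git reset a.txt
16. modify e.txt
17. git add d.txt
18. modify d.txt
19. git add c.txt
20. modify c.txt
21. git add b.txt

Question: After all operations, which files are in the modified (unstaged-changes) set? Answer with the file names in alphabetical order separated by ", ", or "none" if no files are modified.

Answer: a.txt, c.txt, d.txt, e.txt

Derivation:
After op 1 (modify b.txt): modified={b.txt} staged={none}
After op 2 (modify a.txt): modified={a.txt, b.txt} staged={none}
After op 3 (git add b.txt): modified={a.txt} staged={b.txt}
After op 4 (git add d.txt): modified={a.txt} staged={b.txt}
After op 5 (git commit): modified={a.txt} staged={none}
After op 6 (modify d.txt): modified={a.txt, d.txt} staged={none}
After op 7 (git add a.txt): modified={d.txt} staged={a.txt}
After op 8 (git add a.txt): modified={d.txt} staged={a.txt}
After op 9 (modify c.txt): modified={c.txt, d.txt} staged={a.txt}
After op 10 (git add d.txt): modified={c.txt} staged={a.txt, d.txt}
After op 11 (modify b.txt): modified={b.txt, c.txt} staged={a.txt, d.txt}
After op 12 (git add b.txt): modified={c.txt} staged={a.txt, b.txt, d.txt}
After op 13 (git reset b.txt): modified={b.txt, c.txt} staged={a.txt, d.txt}
After op 14 (modify a.txt): modified={a.txt, b.txt, c.txt} staged={a.txt, d.txt}
After op 15 (git reset a.txt): modified={a.txt, b.txt, c.txt} staged={d.txt}
After op 16 (modify e.txt): modified={a.txt, b.txt, c.txt, e.txt} staged={d.txt}
After op 17 (git add d.txt): modified={a.txt, b.txt, c.txt, e.txt} staged={d.txt}
After op 18 (modify d.txt): modified={a.txt, b.txt, c.txt, d.txt, e.txt} staged={d.txt}
After op 19 (git add c.txt): modified={a.txt, b.txt, d.txt, e.txt} staged={c.txt, d.txt}
After op 20 (modify c.txt): modified={a.txt, b.txt, c.txt, d.txt, e.txt} staged={c.txt, d.txt}
After op 21 (git add b.txt): modified={a.txt, c.txt, d.txt, e.txt} staged={b.txt, c.txt, d.txt}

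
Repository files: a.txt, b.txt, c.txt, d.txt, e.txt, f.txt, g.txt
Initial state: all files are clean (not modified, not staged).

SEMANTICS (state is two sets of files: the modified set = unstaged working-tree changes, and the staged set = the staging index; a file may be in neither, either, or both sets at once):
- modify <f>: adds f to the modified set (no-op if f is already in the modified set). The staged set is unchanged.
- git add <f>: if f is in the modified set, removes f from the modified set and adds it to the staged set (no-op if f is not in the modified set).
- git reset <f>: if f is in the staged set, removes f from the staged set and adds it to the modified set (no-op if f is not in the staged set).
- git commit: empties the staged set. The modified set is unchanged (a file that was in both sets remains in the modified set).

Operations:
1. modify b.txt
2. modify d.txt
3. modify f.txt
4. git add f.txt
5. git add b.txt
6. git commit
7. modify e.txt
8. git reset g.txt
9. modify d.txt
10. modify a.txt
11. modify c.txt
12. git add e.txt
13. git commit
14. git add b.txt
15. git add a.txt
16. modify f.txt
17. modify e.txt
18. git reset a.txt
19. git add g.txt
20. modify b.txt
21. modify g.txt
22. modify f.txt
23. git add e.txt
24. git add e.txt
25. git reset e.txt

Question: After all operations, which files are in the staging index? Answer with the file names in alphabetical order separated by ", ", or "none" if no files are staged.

Answer: none

Derivation:
After op 1 (modify b.txt): modified={b.txt} staged={none}
After op 2 (modify d.txt): modified={b.txt, d.txt} staged={none}
After op 3 (modify f.txt): modified={b.txt, d.txt, f.txt} staged={none}
After op 4 (git add f.txt): modified={b.txt, d.txt} staged={f.txt}
After op 5 (git add b.txt): modified={d.txt} staged={b.txt, f.txt}
After op 6 (git commit): modified={d.txt} staged={none}
After op 7 (modify e.txt): modified={d.txt, e.txt} staged={none}
After op 8 (git reset g.txt): modified={d.txt, e.txt} staged={none}
After op 9 (modify d.txt): modified={d.txt, e.txt} staged={none}
After op 10 (modify a.txt): modified={a.txt, d.txt, e.txt} staged={none}
After op 11 (modify c.txt): modified={a.txt, c.txt, d.txt, e.txt} staged={none}
After op 12 (git add e.txt): modified={a.txt, c.txt, d.txt} staged={e.txt}
After op 13 (git commit): modified={a.txt, c.txt, d.txt} staged={none}
After op 14 (git add b.txt): modified={a.txt, c.txt, d.txt} staged={none}
After op 15 (git add a.txt): modified={c.txt, d.txt} staged={a.txt}
After op 16 (modify f.txt): modified={c.txt, d.txt, f.txt} staged={a.txt}
After op 17 (modify e.txt): modified={c.txt, d.txt, e.txt, f.txt} staged={a.txt}
After op 18 (git reset a.txt): modified={a.txt, c.txt, d.txt, e.txt, f.txt} staged={none}
After op 19 (git add g.txt): modified={a.txt, c.txt, d.txt, e.txt, f.txt} staged={none}
After op 20 (modify b.txt): modified={a.txt, b.txt, c.txt, d.txt, e.txt, f.txt} staged={none}
After op 21 (modify g.txt): modified={a.txt, b.txt, c.txt, d.txt, e.txt, f.txt, g.txt} staged={none}
After op 22 (modify f.txt): modified={a.txt, b.txt, c.txt, d.txt, e.txt, f.txt, g.txt} staged={none}
After op 23 (git add e.txt): modified={a.txt, b.txt, c.txt, d.txt, f.txt, g.txt} staged={e.txt}
After op 24 (git add e.txt): modified={a.txt, b.txt, c.txt, d.txt, f.txt, g.txt} staged={e.txt}
After op 25 (git reset e.txt): modified={a.txt, b.txt, c.txt, d.txt, e.txt, f.txt, g.txt} staged={none}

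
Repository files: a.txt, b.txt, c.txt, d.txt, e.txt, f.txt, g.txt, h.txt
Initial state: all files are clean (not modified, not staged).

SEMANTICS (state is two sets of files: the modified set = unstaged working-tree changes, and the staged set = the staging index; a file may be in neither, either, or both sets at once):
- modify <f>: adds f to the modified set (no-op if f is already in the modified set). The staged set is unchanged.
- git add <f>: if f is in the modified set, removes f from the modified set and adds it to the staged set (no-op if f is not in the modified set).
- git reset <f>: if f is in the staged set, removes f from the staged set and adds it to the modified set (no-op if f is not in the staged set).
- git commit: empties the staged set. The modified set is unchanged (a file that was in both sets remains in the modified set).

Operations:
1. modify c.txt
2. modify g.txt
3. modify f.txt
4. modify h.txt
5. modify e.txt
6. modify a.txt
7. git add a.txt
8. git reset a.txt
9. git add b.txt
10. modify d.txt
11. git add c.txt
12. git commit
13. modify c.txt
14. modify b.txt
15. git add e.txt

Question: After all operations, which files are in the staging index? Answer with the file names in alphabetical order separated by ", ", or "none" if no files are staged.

Answer: e.txt

Derivation:
After op 1 (modify c.txt): modified={c.txt} staged={none}
After op 2 (modify g.txt): modified={c.txt, g.txt} staged={none}
After op 3 (modify f.txt): modified={c.txt, f.txt, g.txt} staged={none}
After op 4 (modify h.txt): modified={c.txt, f.txt, g.txt, h.txt} staged={none}
After op 5 (modify e.txt): modified={c.txt, e.txt, f.txt, g.txt, h.txt} staged={none}
After op 6 (modify a.txt): modified={a.txt, c.txt, e.txt, f.txt, g.txt, h.txt} staged={none}
After op 7 (git add a.txt): modified={c.txt, e.txt, f.txt, g.txt, h.txt} staged={a.txt}
After op 8 (git reset a.txt): modified={a.txt, c.txt, e.txt, f.txt, g.txt, h.txt} staged={none}
After op 9 (git add b.txt): modified={a.txt, c.txt, e.txt, f.txt, g.txt, h.txt} staged={none}
After op 10 (modify d.txt): modified={a.txt, c.txt, d.txt, e.txt, f.txt, g.txt, h.txt} staged={none}
After op 11 (git add c.txt): modified={a.txt, d.txt, e.txt, f.txt, g.txt, h.txt} staged={c.txt}
After op 12 (git commit): modified={a.txt, d.txt, e.txt, f.txt, g.txt, h.txt} staged={none}
After op 13 (modify c.txt): modified={a.txt, c.txt, d.txt, e.txt, f.txt, g.txt, h.txt} staged={none}
After op 14 (modify b.txt): modified={a.txt, b.txt, c.txt, d.txt, e.txt, f.txt, g.txt, h.txt} staged={none}
After op 15 (git add e.txt): modified={a.txt, b.txt, c.txt, d.txt, f.txt, g.txt, h.txt} staged={e.txt}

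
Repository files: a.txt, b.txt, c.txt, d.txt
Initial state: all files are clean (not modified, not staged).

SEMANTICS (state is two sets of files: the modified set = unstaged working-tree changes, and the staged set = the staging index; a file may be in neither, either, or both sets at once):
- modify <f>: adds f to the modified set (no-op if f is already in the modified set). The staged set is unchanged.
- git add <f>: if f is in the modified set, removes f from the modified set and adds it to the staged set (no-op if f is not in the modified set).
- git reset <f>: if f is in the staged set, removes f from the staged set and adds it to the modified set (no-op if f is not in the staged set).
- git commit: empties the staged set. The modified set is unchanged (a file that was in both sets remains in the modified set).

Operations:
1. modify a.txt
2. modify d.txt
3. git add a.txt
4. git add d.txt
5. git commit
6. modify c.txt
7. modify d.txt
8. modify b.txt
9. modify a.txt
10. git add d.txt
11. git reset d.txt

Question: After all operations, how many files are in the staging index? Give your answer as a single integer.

Answer: 0

Derivation:
After op 1 (modify a.txt): modified={a.txt} staged={none}
After op 2 (modify d.txt): modified={a.txt, d.txt} staged={none}
After op 3 (git add a.txt): modified={d.txt} staged={a.txt}
After op 4 (git add d.txt): modified={none} staged={a.txt, d.txt}
After op 5 (git commit): modified={none} staged={none}
After op 6 (modify c.txt): modified={c.txt} staged={none}
After op 7 (modify d.txt): modified={c.txt, d.txt} staged={none}
After op 8 (modify b.txt): modified={b.txt, c.txt, d.txt} staged={none}
After op 9 (modify a.txt): modified={a.txt, b.txt, c.txt, d.txt} staged={none}
After op 10 (git add d.txt): modified={a.txt, b.txt, c.txt} staged={d.txt}
After op 11 (git reset d.txt): modified={a.txt, b.txt, c.txt, d.txt} staged={none}
Final staged set: {none} -> count=0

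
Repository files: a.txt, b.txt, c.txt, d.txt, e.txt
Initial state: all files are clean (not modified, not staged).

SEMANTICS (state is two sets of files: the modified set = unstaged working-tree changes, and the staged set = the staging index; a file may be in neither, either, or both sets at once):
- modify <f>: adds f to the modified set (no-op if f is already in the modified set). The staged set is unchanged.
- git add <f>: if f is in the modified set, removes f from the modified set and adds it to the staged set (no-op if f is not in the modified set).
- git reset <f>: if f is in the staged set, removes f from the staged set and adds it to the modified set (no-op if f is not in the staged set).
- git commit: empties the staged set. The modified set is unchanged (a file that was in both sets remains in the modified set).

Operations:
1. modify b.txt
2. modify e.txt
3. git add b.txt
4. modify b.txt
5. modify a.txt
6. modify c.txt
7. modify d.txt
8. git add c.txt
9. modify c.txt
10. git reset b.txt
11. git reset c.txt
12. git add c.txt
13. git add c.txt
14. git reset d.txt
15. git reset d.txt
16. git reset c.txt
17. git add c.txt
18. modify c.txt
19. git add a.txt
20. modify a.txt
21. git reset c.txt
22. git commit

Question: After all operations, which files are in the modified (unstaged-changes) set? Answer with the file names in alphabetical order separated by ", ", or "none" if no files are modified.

After op 1 (modify b.txt): modified={b.txt} staged={none}
After op 2 (modify e.txt): modified={b.txt, e.txt} staged={none}
After op 3 (git add b.txt): modified={e.txt} staged={b.txt}
After op 4 (modify b.txt): modified={b.txt, e.txt} staged={b.txt}
After op 5 (modify a.txt): modified={a.txt, b.txt, e.txt} staged={b.txt}
After op 6 (modify c.txt): modified={a.txt, b.txt, c.txt, e.txt} staged={b.txt}
After op 7 (modify d.txt): modified={a.txt, b.txt, c.txt, d.txt, e.txt} staged={b.txt}
After op 8 (git add c.txt): modified={a.txt, b.txt, d.txt, e.txt} staged={b.txt, c.txt}
After op 9 (modify c.txt): modified={a.txt, b.txt, c.txt, d.txt, e.txt} staged={b.txt, c.txt}
After op 10 (git reset b.txt): modified={a.txt, b.txt, c.txt, d.txt, e.txt} staged={c.txt}
After op 11 (git reset c.txt): modified={a.txt, b.txt, c.txt, d.txt, e.txt} staged={none}
After op 12 (git add c.txt): modified={a.txt, b.txt, d.txt, e.txt} staged={c.txt}
After op 13 (git add c.txt): modified={a.txt, b.txt, d.txt, e.txt} staged={c.txt}
After op 14 (git reset d.txt): modified={a.txt, b.txt, d.txt, e.txt} staged={c.txt}
After op 15 (git reset d.txt): modified={a.txt, b.txt, d.txt, e.txt} staged={c.txt}
After op 16 (git reset c.txt): modified={a.txt, b.txt, c.txt, d.txt, e.txt} staged={none}
After op 17 (git add c.txt): modified={a.txt, b.txt, d.txt, e.txt} staged={c.txt}
After op 18 (modify c.txt): modified={a.txt, b.txt, c.txt, d.txt, e.txt} staged={c.txt}
After op 19 (git add a.txt): modified={b.txt, c.txt, d.txt, e.txt} staged={a.txt, c.txt}
After op 20 (modify a.txt): modified={a.txt, b.txt, c.txt, d.txt, e.txt} staged={a.txt, c.txt}
After op 21 (git reset c.txt): modified={a.txt, b.txt, c.txt, d.txt, e.txt} staged={a.txt}
After op 22 (git commit): modified={a.txt, b.txt, c.txt, d.txt, e.txt} staged={none}

Answer: a.txt, b.txt, c.txt, d.txt, e.txt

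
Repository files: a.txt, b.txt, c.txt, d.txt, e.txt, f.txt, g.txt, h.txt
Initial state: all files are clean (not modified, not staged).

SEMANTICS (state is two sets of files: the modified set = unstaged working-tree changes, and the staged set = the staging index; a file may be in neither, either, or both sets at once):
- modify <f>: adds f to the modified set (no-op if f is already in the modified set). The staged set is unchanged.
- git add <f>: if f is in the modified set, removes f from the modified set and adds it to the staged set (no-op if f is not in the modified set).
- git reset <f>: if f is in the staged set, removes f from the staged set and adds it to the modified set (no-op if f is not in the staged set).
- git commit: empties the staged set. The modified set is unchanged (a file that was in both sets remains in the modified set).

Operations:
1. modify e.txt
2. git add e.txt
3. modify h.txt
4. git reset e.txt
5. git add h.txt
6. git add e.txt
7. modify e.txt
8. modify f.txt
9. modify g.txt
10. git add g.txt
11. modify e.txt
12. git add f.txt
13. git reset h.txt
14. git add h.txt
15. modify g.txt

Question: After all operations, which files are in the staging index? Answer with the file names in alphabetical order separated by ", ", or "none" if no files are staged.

Answer: e.txt, f.txt, g.txt, h.txt

Derivation:
After op 1 (modify e.txt): modified={e.txt} staged={none}
After op 2 (git add e.txt): modified={none} staged={e.txt}
After op 3 (modify h.txt): modified={h.txt} staged={e.txt}
After op 4 (git reset e.txt): modified={e.txt, h.txt} staged={none}
After op 5 (git add h.txt): modified={e.txt} staged={h.txt}
After op 6 (git add e.txt): modified={none} staged={e.txt, h.txt}
After op 7 (modify e.txt): modified={e.txt} staged={e.txt, h.txt}
After op 8 (modify f.txt): modified={e.txt, f.txt} staged={e.txt, h.txt}
After op 9 (modify g.txt): modified={e.txt, f.txt, g.txt} staged={e.txt, h.txt}
After op 10 (git add g.txt): modified={e.txt, f.txt} staged={e.txt, g.txt, h.txt}
After op 11 (modify e.txt): modified={e.txt, f.txt} staged={e.txt, g.txt, h.txt}
After op 12 (git add f.txt): modified={e.txt} staged={e.txt, f.txt, g.txt, h.txt}
After op 13 (git reset h.txt): modified={e.txt, h.txt} staged={e.txt, f.txt, g.txt}
After op 14 (git add h.txt): modified={e.txt} staged={e.txt, f.txt, g.txt, h.txt}
After op 15 (modify g.txt): modified={e.txt, g.txt} staged={e.txt, f.txt, g.txt, h.txt}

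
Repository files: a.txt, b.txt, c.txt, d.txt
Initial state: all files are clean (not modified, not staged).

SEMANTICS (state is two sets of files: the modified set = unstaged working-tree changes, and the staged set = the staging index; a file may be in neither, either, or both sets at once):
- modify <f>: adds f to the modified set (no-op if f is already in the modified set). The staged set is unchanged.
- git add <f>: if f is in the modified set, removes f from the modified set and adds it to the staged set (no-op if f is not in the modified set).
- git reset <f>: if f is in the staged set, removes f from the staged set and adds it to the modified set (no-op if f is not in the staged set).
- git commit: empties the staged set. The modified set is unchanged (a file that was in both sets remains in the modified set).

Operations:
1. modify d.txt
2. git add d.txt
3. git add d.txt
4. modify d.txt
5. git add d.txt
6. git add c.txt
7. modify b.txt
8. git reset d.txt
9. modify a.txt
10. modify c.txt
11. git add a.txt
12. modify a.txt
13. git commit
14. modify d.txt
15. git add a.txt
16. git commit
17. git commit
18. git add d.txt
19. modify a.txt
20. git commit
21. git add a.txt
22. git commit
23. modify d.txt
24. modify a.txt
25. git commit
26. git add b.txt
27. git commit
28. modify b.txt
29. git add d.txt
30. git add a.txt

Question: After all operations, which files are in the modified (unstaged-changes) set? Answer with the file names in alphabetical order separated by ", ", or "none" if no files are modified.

Answer: b.txt, c.txt

Derivation:
After op 1 (modify d.txt): modified={d.txt} staged={none}
After op 2 (git add d.txt): modified={none} staged={d.txt}
After op 3 (git add d.txt): modified={none} staged={d.txt}
After op 4 (modify d.txt): modified={d.txt} staged={d.txt}
After op 5 (git add d.txt): modified={none} staged={d.txt}
After op 6 (git add c.txt): modified={none} staged={d.txt}
After op 7 (modify b.txt): modified={b.txt} staged={d.txt}
After op 8 (git reset d.txt): modified={b.txt, d.txt} staged={none}
After op 9 (modify a.txt): modified={a.txt, b.txt, d.txt} staged={none}
After op 10 (modify c.txt): modified={a.txt, b.txt, c.txt, d.txt} staged={none}
After op 11 (git add a.txt): modified={b.txt, c.txt, d.txt} staged={a.txt}
After op 12 (modify a.txt): modified={a.txt, b.txt, c.txt, d.txt} staged={a.txt}
After op 13 (git commit): modified={a.txt, b.txt, c.txt, d.txt} staged={none}
After op 14 (modify d.txt): modified={a.txt, b.txt, c.txt, d.txt} staged={none}
After op 15 (git add a.txt): modified={b.txt, c.txt, d.txt} staged={a.txt}
After op 16 (git commit): modified={b.txt, c.txt, d.txt} staged={none}
After op 17 (git commit): modified={b.txt, c.txt, d.txt} staged={none}
After op 18 (git add d.txt): modified={b.txt, c.txt} staged={d.txt}
After op 19 (modify a.txt): modified={a.txt, b.txt, c.txt} staged={d.txt}
After op 20 (git commit): modified={a.txt, b.txt, c.txt} staged={none}
After op 21 (git add a.txt): modified={b.txt, c.txt} staged={a.txt}
After op 22 (git commit): modified={b.txt, c.txt} staged={none}
After op 23 (modify d.txt): modified={b.txt, c.txt, d.txt} staged={none}
After op 24 (modify a.txt): modified={a.txt, b.txt, c.txt, d.txt} staged={none}
After op 25 (git commit): modified={a.txt, b.txt, c.txt, d.txt} staged={none}
After op 26 (git add b.txt): modified={a.txt, c.txt, d.txt} staged={b.txt}
After op 27 (git commit): modified={a.txt, c.txt, d.txt} staged={none}
After op 28 (modify b.txt): modified={a.txt, b.txt, c.txt, d.txt} staged={none}
After op 29 (git add d.txt): modified={a.txt, b.txt, c.txt} staged={d.txt}
After op 30 (git add a.txt): modified={b.txt, c.txt} staged={a.txt, d.txt}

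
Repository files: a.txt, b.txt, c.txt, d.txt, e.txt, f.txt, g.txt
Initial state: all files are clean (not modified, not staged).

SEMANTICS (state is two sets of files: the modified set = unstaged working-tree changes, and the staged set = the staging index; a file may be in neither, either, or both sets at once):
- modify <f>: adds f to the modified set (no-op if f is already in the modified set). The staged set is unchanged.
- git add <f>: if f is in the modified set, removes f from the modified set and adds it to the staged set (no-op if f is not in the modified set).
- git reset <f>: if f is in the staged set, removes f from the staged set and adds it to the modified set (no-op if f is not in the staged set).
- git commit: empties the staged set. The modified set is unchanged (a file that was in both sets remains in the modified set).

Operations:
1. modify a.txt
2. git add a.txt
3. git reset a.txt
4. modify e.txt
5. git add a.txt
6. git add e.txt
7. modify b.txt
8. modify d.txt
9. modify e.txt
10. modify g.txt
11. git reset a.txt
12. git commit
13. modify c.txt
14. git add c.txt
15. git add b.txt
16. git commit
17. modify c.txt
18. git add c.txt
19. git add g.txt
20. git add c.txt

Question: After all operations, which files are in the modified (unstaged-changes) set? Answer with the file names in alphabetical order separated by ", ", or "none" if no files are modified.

Answer: a.txt, d.txt, e.txt

Derivation:
After op 1 (modify a.txt): modified={a.txt} staged={none}
After op 2 (git add a.txt): modified={none} staged={a.txt}
After op 3 (git reset a.txt): modified={a.txt} staged={none}
After op 4 (modify e.txt): modified={a.txt, e.txt} staged={none}
After op 5 (git add a.txt): modified={e.txt} staged={a.txt}
After op 6 (git add e.txt): modified={none} staged={a.txt, e.txt}
After op 7 (modify b.txt): modified={b.txt} staged={a.txt, e.txt}
After op 8 (modify d.txt): modified={b.txt, d.txt} staged={a.txt, e.txt}
After op 9 (modify e.txt): modified={b.txt, d.txt, e.txt} staged={a.txt, e.txt}
After op 10 (modify g.txt): modified={b.txt, d.txt, e.txt, g.txt} staged={a.txt, e.txt}
After op 11 (git reset a.txt): modified={a.txt, b.txt, d.txt, e.txt, g.txt} staged={e.txt}
After op 12 (git commit): modified={a.txt, b.txt, d.txt, e.txt, g.txt} staged={none}
After op 13 (modify c.txt): modified={a.txt, b.txt, c.txt, d.txt, e.txt, g.txt} staged={none}
After op 14 (git add c.txt): modified={a.txt, b.txt, d.txt, e.txt, g.txt} staged={c.txt}
After op 15 (git add b.txt): modified={a.txt, d.txt, e.txt, g.txt} staged={b.txt, c.txt}
After op 16 (git commit): modified={a.txt, d.txt, e.txt, g.txt} staged={none}
After op 17 (modify c.txt): modified={a.txt, c.txt, d.txt, e.txt, g.txt} staged={none}
After op 18 (git add c.txt): modified={a.txt, d.txt, e.txt, g.txt} staged={c.txt}
After op 19 (git add g.txt): modified={a.txt, d.txt, e.txt} staged={c.txt, g.txt}
After op 20 (git add c.txt): modified={a.txt, d.txt, e.txt} staged={c.txt, g.txt}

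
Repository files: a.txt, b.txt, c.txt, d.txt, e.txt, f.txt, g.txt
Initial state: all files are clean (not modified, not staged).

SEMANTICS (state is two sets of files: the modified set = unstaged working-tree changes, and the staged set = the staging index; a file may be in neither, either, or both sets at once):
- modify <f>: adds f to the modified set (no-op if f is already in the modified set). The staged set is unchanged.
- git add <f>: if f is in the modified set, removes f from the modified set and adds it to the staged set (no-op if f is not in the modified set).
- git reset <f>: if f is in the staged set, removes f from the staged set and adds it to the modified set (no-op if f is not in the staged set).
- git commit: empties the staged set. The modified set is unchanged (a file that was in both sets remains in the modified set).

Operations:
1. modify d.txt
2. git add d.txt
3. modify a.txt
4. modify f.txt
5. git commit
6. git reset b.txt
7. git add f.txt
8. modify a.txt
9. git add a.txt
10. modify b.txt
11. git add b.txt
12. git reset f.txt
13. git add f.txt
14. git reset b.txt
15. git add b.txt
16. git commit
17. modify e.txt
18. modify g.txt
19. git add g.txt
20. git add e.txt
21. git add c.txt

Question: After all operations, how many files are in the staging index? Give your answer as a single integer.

After op 1 (modify d.txt): modified={d.txt} staged={none}
After op 2 (git add d.txt): modified={none} staged={d.txt}
After op 3 (modify a.txt): modified={a.txt} staged={d.txt}
After op 4 (modify f.txt): modified={a.txt, f.txt} staged={d.txt}
After op 5 (git commit): modified={a.txt, f.txt} staged={none}
After op 6 (git reset b.txt): modified={a.txt, f.txt} staged={none}
After op 7 (git add f.txt): modified={a.txt} staged={f.txt}
After op 8 (modify a.txt): modified={a.txt} staged={f.txt}
After op 9 (git add a.txt): modified={none} staged={a.txt, f.txt}
After op 10 (modify b.txt): modified={b.txt} staged={a.txt, f.txt}
After op 11 (git add b.txt): modified={none} staged={a.txt, b.txt, f.txt}
After op 12 (git reset f.txt): modified={f.txt} staged={a.txt, b.txt}
After op 13 (git add f.txt): modified={none} staged={a.txt, b.txt, f.txt}
After op 14 (git reset b.txt): modified={b.txt} staged={a.txt, f.txt}
After op 15 (git add b.txt): modified={none} staged={a.txt, b.txt, f.txt}
After op 16 (git commit): modified={none} staged={none}
After op 17 (modify e.txt): modified={e.txt} staged={none}
After op 18 (modify g.txt): modified={e.txt, g.txt} staged={none}
After op 19 (git add g.txt): modified={e.txt} staged={g.txt}
After op 20 (git add e.txt): modified={none} staged={e.txt, g.txt}
After op 21 (git add c.txt): modified={none} staged={e.txt, g.txt}
Final staged set: {e.txt, g.txt} -> count=2

Answer: 2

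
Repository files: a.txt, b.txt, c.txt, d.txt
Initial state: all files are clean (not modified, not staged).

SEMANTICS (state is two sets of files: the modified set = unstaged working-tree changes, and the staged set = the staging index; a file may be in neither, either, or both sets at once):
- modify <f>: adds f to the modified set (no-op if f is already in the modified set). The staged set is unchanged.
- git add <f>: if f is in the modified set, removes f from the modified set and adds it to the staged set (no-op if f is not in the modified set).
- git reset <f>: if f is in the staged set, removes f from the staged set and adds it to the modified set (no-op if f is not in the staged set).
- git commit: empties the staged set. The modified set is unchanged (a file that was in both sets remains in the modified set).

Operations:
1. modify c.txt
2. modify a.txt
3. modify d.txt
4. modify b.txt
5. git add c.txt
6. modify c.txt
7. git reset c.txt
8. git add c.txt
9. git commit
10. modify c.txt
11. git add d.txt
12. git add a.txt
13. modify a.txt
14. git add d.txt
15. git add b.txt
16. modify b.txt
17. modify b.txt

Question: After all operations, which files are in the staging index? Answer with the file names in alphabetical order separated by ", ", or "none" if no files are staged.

Answer: a.txt, b.txt, d.txt

Derivation:
After op 1 (modify c.txt): modified={c.txt} staged={none}
After op 2 (modify a.txt): modified={a.txt, c.txt} staged={none}
After op 3 (modify d.txt): modified={a.txt, c.txt, d.txt} staged={none}
After op 4 (modify b.txt): modified={a.txt, b.txt, c.txt, d.txt} staged={none}
After op 5 (git add c.txt): modified={a.txt, b.txt, d.txt} staged={c.txt}
After op 6 (modify c.txt): modified={a.txt, b.txt, c.txt, d.txt} staged={c.txt}
After op 7 (git reset c.txt): modified={a.txt, b.txt, c.txt, d.txt} staged={none}
After op 8 (git add c.txt): modified={a.txt, b.txt, d.txt} staged={c.txt}
After op 9 (git commit): modified={a.txt, b.txt, d.txt} staged={none}
After op 10 (modify c.txt): modified={a.txt, b.txt, c.txt, d.txt} staged={none}
After op 11 (git add d.txt): modified={a.txt, b.txt, c.txt} staged={d.txt}
After op 12 (git add a.txt): modified={b.txt, c.txt} staged={a.txt, d.txt}
After op 13 (modify a.txt): modified={a.txt, b.txt, c.txt} staged={a.txt, d.txt}
After op 14 (git add d.txt): modified={a.txt, b.txt, c.txt} staged={a.txt, d.txt}
After op 15 (git add b.txt): modified={a.txt, c.txt} staged={a.txt, b.txt, d.txt}
After op 16 (modify b.txt): modified={a.txt, b.txt, c.txt} staged={a.txt, b.txt, d.txt}
After op 17 (modify b.txt): modified={a.txt, b.txt, c.txt} staged={a.txt, b.txt, d.txt}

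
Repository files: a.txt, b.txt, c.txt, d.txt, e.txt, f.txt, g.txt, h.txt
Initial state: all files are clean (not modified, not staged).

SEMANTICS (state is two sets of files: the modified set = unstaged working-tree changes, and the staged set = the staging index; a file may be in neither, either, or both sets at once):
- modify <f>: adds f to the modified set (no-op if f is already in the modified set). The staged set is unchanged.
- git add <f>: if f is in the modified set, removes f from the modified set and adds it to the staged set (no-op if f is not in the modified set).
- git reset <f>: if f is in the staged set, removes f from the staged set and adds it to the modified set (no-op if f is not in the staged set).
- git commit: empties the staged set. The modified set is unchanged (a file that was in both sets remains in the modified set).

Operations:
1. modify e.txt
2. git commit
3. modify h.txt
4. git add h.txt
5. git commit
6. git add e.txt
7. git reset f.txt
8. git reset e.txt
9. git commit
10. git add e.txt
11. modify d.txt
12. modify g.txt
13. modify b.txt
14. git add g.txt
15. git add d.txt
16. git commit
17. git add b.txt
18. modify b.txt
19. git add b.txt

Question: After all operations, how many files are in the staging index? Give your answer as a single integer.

After op 1 (modify e.txt): modified={e.txt} staged={none}
After op 2 (git commit): modified={e.txt} staged={none}
After op 3 (modify h.txt): modified={e.txt, h.txt} staged={none}
After op 4 (git add h.txt): modified={e.txt} staged={h.txt}
After op 5 (git commit): modified={e.txt} staged={none}
After op 6 (git add e.txt): modified={none} staged={e.txt}
After op 7 (git reset f.txt): modified={none} staged={e.txt}
After op 8 (git reset e.txt): modified={e.txt} staged={none}
After op 9 (git commit): modified={e.txt} staged={none}
After op 10 (git add e.txt): modified={none} staged={e.txt}
After op 11 (modify d.txt): modified={d.txt} staged={e.txt}
After op 12 (modify g.txt): modified={d.txt, g.txt} staged={e.txt}
After op 13 (modify b.txt): modified={b.txt, d.txt, g.txt} staged={e.txt}
After op 14 (git add g.txt): modified={b.txt, d.txt} staged={e.txt, g.txt}
After op 15 (git add d.txt): modified={b.txt} staged={d.txt, e.txt, g.txt}
After op 16 (git commit): modified={b.txt} staged={none}
After op 17 (git add b.txt): modified={none} staged={b.txt}
After op 18 (modify b.txt): modified={b.txt} staged={b.txt}
After op 19 (git add b.txt): modified={none} staged={b.txt}
Final staged set: {b.txt} -> count=1

Answer: 1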